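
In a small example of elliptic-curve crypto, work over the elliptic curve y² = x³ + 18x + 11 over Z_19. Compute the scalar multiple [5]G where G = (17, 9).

(1, 7)

Double-and-add on 5 = (101)₂. Start with G = (17, 9) for the leading 1-bit.
double: tangent at (17, 9): λ = (3·17² + 18)/(2·9) ≡ 11/18. 18⁻¹ ≡ 18 (mod 19), so λ ≡ 11·18 ≡ 8.
  x = λ² - 17 - 17 = 64 - 34 ≡ 11; y = λ·(17 - 11) - 9 ≡ 1. → (11, 1)
double: tangent at (11, 1): λ = (3·11² + 18)/(2·1) ≡ 1/2. 2⁻¹ ≡ 10 (mod 19), so λ ≡ 1·10 ≡ 10.
  x = λ² - 11 - 11 = 100 - 22 ≡ 2; y = λ·(11 - 2) - 1 ≡ 13. → (2, 13)
add G: (2, 13) + (17, 9). λ = (9 - 13)/(17 - 2) ≡ 15/15 mod 19. 15⁻¹ ≡ 14 (mod 19) since 15·14 = 210 ≡ 1, so λ ≡ 1.
  x = λ² - 2 - 17 = 1 - 19 ≡ 1; y = λ·(2 - 1) - 13 ≡ 7. → (1, 7)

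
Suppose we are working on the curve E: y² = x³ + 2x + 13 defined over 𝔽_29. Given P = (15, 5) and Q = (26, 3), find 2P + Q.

First 2P:
Repeated addition: build up to 2P.
2P: tangent at (15, 5): λ = (3·15² + 2)/(2·5) ≡ 10/10. 10⁻¹ ≡ 3 (mod 29), so λ ≡ 10·3 ≡ 1.
  x = λ² - 15 - 15 = 1 - 30 ≡ 0; y = λ·(15 - 0) - 5 ≡ 10. → (0, 10)
2P = (0, 10).
Finally 2P + Q:
(0, 10) + (26, 3). λ = (3 - 10)/(26 - 0) ≡ 22/26 mod 29. 26⁻¹ ≡ 19 (mod 29), so λ ≡ 12.
  x = λ² - 0 - 26 = 144 - 26 ≡ 2; y = λ·(0 - 2) - 10 ≡ 24. → (2, 24)

(2, 24)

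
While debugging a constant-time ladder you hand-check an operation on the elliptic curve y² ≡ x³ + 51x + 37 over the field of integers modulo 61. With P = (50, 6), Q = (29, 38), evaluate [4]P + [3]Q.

(9, 26)

First 4P:
Repeated addition: build up to 4P.
2P: tangent at (50, 6): λ = (3·50² + 51)/(2·6) ≡ 48/12. 12⁻¹ ≡ 56 (mod 61), so λ ≡ 48·56 ≡ 4.
  x = λ² - 50 - 50 = 16 - 100 ≡ 38; y = λ·(50 - 38) - 6 ≡ 42. → (38, 42)
3P: (38, 42) + (50, 6). λ = (6 - 42)/(50 - 38) ≡ 25/12 mod 61. 12⁻¹ ≡ 56 (mod 61), so λ ≡ 58.
  x = λ² - 38 - 50 = 3364 - 88 ≡ 43; y = λ·(38 - 43) - 42 ≡ 34. → (43, 34)
4P: (43, 34) + (50, 6). λ = (6 - 34)/(50 - 43) ≡ 33/7 mod 61. 7⁻¹ ≡ 35 (mod 61), so λ ≡ 57.
  x = λ² - 43 - 50 = 3249 - 93 ≡ 45; y = λ·(43 - 45) - 34 ≡ 35. → (45, 35)
4P = (45, 35).
Next 3Q:
Repeated addition: build up to 3Q.
2Q: tangent at (29, 38): λ = (3·29² + 51)/(2·38) ≡ 12/15. 15⁻¹ ≡ 57 (mod 61), so λ ≡ 12·57 ≡ 13.
  x = λ² - 29 - 29 = 169 - 58 ≡ 50; y = λ·(29 - 50) - 38 ≡ 55. → (50, 55)
3Q: (50, 55) + (29, 38). λ = (38 - 55)/(29 - 50) ≡ 44/40 mod 61. 40⁻¹ ≡ 29 (mod 61) since 40·29 = 1160 ≡ 1, so λ ≡ 56.
  x = λ² - 50 - 29 = 3136 - 79 ≡ 7; y = λ·(50 - 7) - 55 ≡ 35. → (7, 35)
3Q = (7, 35).
Finally 4P + 3Q:
(45, 35) + (7, 35). λ = (35 - 35)/(7 - 45) ≡ 0/23 mod 61. 23⁻¹ ≡ 8 (mod 61), so λ ≡ 0.
  x = λ² - 45 - 7 = 0 - 52 ≡ 9; y = λ·(45 - 9) - 35 ≡ 26. → (9, 26)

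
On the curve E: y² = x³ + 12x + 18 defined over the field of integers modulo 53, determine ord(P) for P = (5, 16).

3

2P: tangent at (5, 16): λ = (3·5² + 12)/(2·16) ≡ 34/32. 32⁻¹ ≡ 5 (mod 53), so λ ≡ 34·5 ≡ 11.
  x = λ² - 5 - 5 = 121 - 10 ≡ 5; y = λ·(5 - 5) - 16 ≡ 37. → (5, 37)
3P: (5, 37) + (5, 16): same x and y₁ ≡ -y₂, so the sum is 𝒪.
3P = 𝒪, so the order is 3.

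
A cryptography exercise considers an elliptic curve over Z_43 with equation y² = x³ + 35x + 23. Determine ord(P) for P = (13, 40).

2P: tangent at (13, 40): λ = (3·13² + 35)/(2·40) ≡ 26/37. 37⁻¹ ≡ 7 (mod 43), so λ ≡ 26·7 ≡ 10.
  x = λ² - 13 - 13 = 100 - 26 ≡ 31; y = λ·(13 - 31) - 40 ≡ 38. → (31, 38)
3P: (31, 38) + (13, 40). λ = (40 - 38)/(13 - 31) ≡ 2/25 mod 43. 25⁻¹ ≡ 31 (mod 43), so λ ≡ 19.
  x = λ² - 31 - 13 = 361 - 44 ≡ 16; y = λ·(31 - 16) - 38 ≡ 32. → (16, 32)
4P: (16, 32) + (13, 40). λ = (40 - 32)/(13 - 16) ≡ 8/40 mod 43. 40⁻¹ ≡ 14 (mod 43) since 40·14 = 560 ≡ 1, so λ ≡ 26.
  x = λ² - 16 - 13 = 676 - 29 ≡ 2; y = λ·(16 - 2) - 32 ≡ 31. → (2, 31)
5P: (2, 31) + (13, 40). λ = (40 - 31)/(13 - 2) ≡ 9/11 mod 43. 11⁻¹ ≡ 4 (mod 43) since 11·4 = 44 ≡ 1, so λ ≡ 36.
  x = λ² - 2 - 13 = 1296 - 15 ≡ 34; y = λ·(2 - 34) - 31 ≡ 21. → (34, 21)
6P: (34, 21) + (13, 40). λ = (40 - 21)/(13 - 34) ≡ 19/22 mod 43. 22⁻¹ ≡ 2 (mod 43), so λ ≡ 38.
  x = λ² - 34 - 13 = 1444 - 47 ≡ 21; y = λ·(34 - 21) - 21 ≡ 0. → (21, 0)
7P: (21, 0) + (13, 40). λ = (40 - 0)/(13 - 21) ≡ 40/35 mod 43. 35⁻¹ ≡ 16 (mod 43) since 35·16 = 560 ≡ 1, so λ ≡ 38.
  x = λ² - 21 - 13 = 1444 - 34 ≡ 34; y = λ·(21 - 34) - 0 ≡ 22. → (34, 22)
8P: (34, 22) + (13, 40). λ = (40 - 22)/(13 - 34) ≡ 18/22 mod 43. 22⁻¹ ≡ 2 (mod 43), so λ ≡ 36.
  x = λ² - 34 - 13 = 1296 - 47 ≡ 2; y = λ·(34 - 2) - 22 ≡ 12. → (2, 12)
9P: (2, 12) + (13, 40). λ = (40 - 12)/(13 - 2) ≡ 28/11 mod 43. 11⁻¹ ≡ 4 (mod 43), so λ ≡ 26.
  x = λ² - 2 - 13 = 676 - 15 ≡ 16; y = λ·(2 - 16) - 12 ≡ 11. → (16, 11)
10P: (16, 11) + (13, 40). λ = (40 - 11)/(13 - 16) ≡ 29/40 mod 43. 40⁻¹ ≡ 14 (mod 43), so λ ≡ 19.
  x = λ² - 16 - 13 = 361 - 29 ≡ 31; y = λ·(16 - 31) - 11 ≡ 5. → (31, 5)
11P: (31, 5) + (13, 40). λ = (40 - 5)/(13 - 31) ≡ 35/25 mod 43. 25⁻¹ ≡ 31 (mod 43), so λ ≡ 10.
  x = λ² - 31 - 13 = 100 - 44 ≡ 13; y = λ·(31 - 13) - 5 ≡ 3. → (13, 3)
12P: (13, 3) + (13, 40): same x and y₁ ≡ -y₂, so the sum is the point at infinity.
12P = the point at infinity, so the order is 12.

12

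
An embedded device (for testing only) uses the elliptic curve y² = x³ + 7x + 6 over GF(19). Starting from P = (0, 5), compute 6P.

Double-and-add on 6 = (110)₂. Start with P = (0, 5) for the leading 1-bit.
double: tangent at (0, 5): λ = (3·0² + 7)/(2·5) ≡ 7/10. 10⁻¹ ≡ 2 (mod 19) since 10·2 = 20 ≡ 1, so λ ≡ 7·2 ≡ 14.
  x = λ² - 0 - 0 = 196 - 0 ≡ 6; y = λ·(0 - 6) - 5 ≡ 6. → (6, 6)
add P: (6, 6) + (0, 5). λ = (5 - 6)/(0 - 6) ≡ 18/13 mod 19. 13⁻¹ ≡ 3 (mod 19) since 13·3 = 39 ≡ 1, so λ ≡ 16.
  x = λ² - 6 - 0 = 256 - 6 ≡ 3; y = λ·(6 - 3) - 6 ≡ 4. → (3, 4)
double: tangent at (3, 4): λ = (3·3² + 7)/(2·4) ≡ 15/8. 8⁻¹ ≡ 12 (mod 19) since 8·12 = 96 ≡ 1, so λ ≡ 15·12 ≡ 9.
  x = λ² - 3 - 3 = 81 - 6 ≡ 18; y = λ·(3 - 18) - 4 ≡ 13. → (18, 13)

(18, 13)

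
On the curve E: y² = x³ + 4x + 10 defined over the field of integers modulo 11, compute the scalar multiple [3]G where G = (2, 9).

(8, 2)

Repeated addition: build up to 3G.
2G: tangent at (2, 9): λ = (3·2² + 4)/(2·9) ≡ 5/7. 7⁻¹ ≡ 8 (mod 11) since 7·8 = 56 ≡ 1, so λ ≡ 5·8 ≡ 7.
  x = λ² - 2 - 2 = 49 - 4 ≡ 1; y = λ·(2 - 1) - 9 ≡ 9. → (1, 9)
3G: (1, 9) + (2, 9). λ = (9 - 9)/(2 - 1) ≡ 0/1 mod 11. 1⁻¹ ≡ 1 (mod 11) since 1·1 = 1 ≡ 1, so λ ≡ 0.
  x = λ² - 1 - 2 = 0 - 3 ≡ 8; y = λ·(1 - 8) - 9 ≡ 2. → (8, 2)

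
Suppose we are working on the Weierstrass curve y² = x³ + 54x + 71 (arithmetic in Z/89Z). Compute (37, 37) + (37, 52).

O

The two points share x = 37 and their y-coordinates satisfy 37 + 52 ≡ 0 (mod 89), so they are inverses. Their sum is 𝒪.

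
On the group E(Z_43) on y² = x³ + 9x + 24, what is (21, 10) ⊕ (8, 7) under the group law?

(21, 10) + (8, 7). λ = (7 - 10)/(8 - 21) ≡ 40/30 mod 43. 30⁻¹ ≡ 33 (mod 43), so λ ≡ 30.
  x = λ² - 21 - 8 = 900 - 29 ≡ 11; y = λ·(21 - 11) - 10 ≡ 32. → (11, 32)

(11, 32)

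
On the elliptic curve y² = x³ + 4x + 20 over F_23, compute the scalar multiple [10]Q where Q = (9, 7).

(10, 18)

Repeated addition: build up to 10Q.
2Q: tangent at (9, 7): λ = (3·9² + 4)/(2·7) ≡ 17/14. 14⁻¹ ≡ 5 (mod 23) since 14·5 = 70 ≡ 1, so λ ≡ 17·5 ≡ 16.
  x = λ² - 9 - 9 = 256 - 18 ≡ 8; y = λ·(9 - 8) - 7 ≡ 9. → (8, 9)
3Q: (8, 9) + (9, 7). λ = (7 - 9)/(9 - 8) ≡ 21/1 mod 23. 1⁻¹ ≡ 1 (mod 23) since 1·1 = 1 ≡ 1, so λ ≡ 21.
  x = λ² - 8 - 9 = 441 - 17 ≡ 10; y = λ·(8 - 10) - 9 ≡ 18. → (10, 18)
4Q: (10, 18) + (9, 7). λ = (7 - 18)/(9 - 10) ≡ 12/22 mod 23. 22⁻¹ ≡ 22 (mod 23), so λ ≡ 11.
  x = λ² - 10 - 9 = 121 - 19 ≡ 10; y = λ·(10 - 10) - 18 ≡ 5. → (10, 5)
5Q: (10, 5) + (9, 7). λ = (7 - 5)/(9 - 10) ≡ 2/22 mod 23. 22⁻¹ ≡ 22 (mod 23), so λ ≡ 21.
  x = λ² - 10 - 9 = 441 - 19 ≡ 8; y = λ·(10 - 8) - 5 ≡ 14. → (8, 14)
6Q: (8, 14) + (9, 7). λ = (7 - 14)/(9 - 8) ≡ 16/1 mod 23. 1⁻¹ ≡ 1 (mod 23), so λ ≡ 16.
  x = λ² - 8 - 9 = 256 - 17 ≡ 9; y = λ·(8 - 9) - 14 ≡ 16. → (9, 16)
7Q: (9, 16) + (9, 7): same x and y₁ ≡ -y₂, so the sum is O.
8Q: O + (9, 7) = (9, 7) (identity).
9Q: tangent at (9, 7): λ = (3·9² + 4)/(2·7) ≡ 17/14. 14⁻¹ ≡ 5 (mod 23) since 14·5 = 70 ≡ 1, so λ ≡ 17·5 ≡ 16.
  x = λ² - 9 - 9 = 256 - 18 ≡ 8; y = λ·(9 - 8) - 7 ≡ 9. → (8, 9)
10Q: (8, 9) + (9, 7). λ = (7 - 9)/(9 - 8) ≡ 21/1 mod 23. 1⁻¹ ≡ 1 (mod 23), so λ ≡ 21.
  x = λ² - 8 - 9 = 441 - 17 ≡ 10; y = λ·(8 - 10) - 9 ≡ 18. → (10, 18)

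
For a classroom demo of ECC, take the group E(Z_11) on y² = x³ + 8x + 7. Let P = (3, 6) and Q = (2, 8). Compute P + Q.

(10, 8)

(3, 6) + (2, 8). λ = (8 - 6)/(2 - 3) ≡ 2/10 mod 11. 10⁻¹ ≡ 10 (mod 11) since 10·10 = 100 ≡ 1, so λ ≡ 9.
  x = λ² - 3 - 2 = 81 - 5 ≡ 10; y = λ·(3 - 10) - 6 ≡ 8. → (10, 8)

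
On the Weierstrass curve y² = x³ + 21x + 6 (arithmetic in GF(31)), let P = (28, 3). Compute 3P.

(5, 9)

Repeated addition: build up to 3P.
2P: tangent at (28, 3): λ = (3·28² + 21)/(2·3) ≡ 17/6. 6⁻¹ ≡ 26 (mod 31) since 6·26 = 156 ≡ 1, so λ ≡ 17·26 ≡ 8.
  x = λ² - 28 - 28 = 64 - 56 ≡ 8; y = λ·(28 - 8) - 3 ≡ 2. → (8, 2)
3P: (8, 2) + (28, 3). λ = (3 - 2)/(28 - 8) ≡ 1/20 mod 31. 20⁻¹ ≡ 14 (mod 31), so λ ≡ 14.
  x = λ² - 8 - 28 = 196 - 36 ≡ 5; y = λ·(8 - 5) - 2 ≡ 9. → (5, 9)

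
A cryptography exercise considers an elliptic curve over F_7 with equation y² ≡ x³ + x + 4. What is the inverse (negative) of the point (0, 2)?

-(0, 2) = (0, -2 mod 7) = (0, 5).

(0, 5)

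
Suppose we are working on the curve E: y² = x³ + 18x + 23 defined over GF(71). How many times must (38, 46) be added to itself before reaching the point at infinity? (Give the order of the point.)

2P: tangent at (38, 46): λ = (3·38² + 18)/(2·46) ≡ 19/21. 21⁻¹ ≡ 44 (mod 71) since 21·44 = 924 ≡ 1, so λ ≡ 19·44 ≡ 55.
  x = λ² - 38 - 38 = 3025 - 76 ≡ 38; y = λ·(38 - 38) - 46 ≡ 25. → (38, 25)
3P: (38, 25) + (38, 46): same x and y₁ ≡ -y₂, so the sum is the point at infinity.
3P = the point at infinity, so the order is 3.

3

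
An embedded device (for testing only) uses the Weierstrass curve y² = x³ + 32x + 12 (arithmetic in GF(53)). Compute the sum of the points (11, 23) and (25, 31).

(13, 44)

(11, 23) + (25, 31). λ = (31 - 23)/(25 - 11) ≡ 8/14 mod 53. 14⁻¹ ≡ 19 (mod 53), so λ ≡ 46.
  x = λ² - 11 - 25 = 2116 - 36 ≡ 13; y = λ·(11 - 13) - 23 ≡ 44. → (13, 44)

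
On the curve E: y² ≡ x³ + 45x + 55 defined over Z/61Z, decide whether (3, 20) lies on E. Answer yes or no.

y² = 20² ≡ 34; x³ + 45x + 55 = 217 ≡ 34 (mod 61). 34 = 34.

yes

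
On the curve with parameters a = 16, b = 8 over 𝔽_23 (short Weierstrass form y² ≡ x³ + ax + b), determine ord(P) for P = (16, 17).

9

2P: tangent at (16, 17): λ = (3·16² + 16)/(2·17) ≡ 2/11. 11⁻¹ ≡ 21 (mod 23), so λ ≡ 2·21 ≡ 19.
  x = λ² - 16 - 16 = 361 - 32 ≡ 7; y = λ·(16 - 7) - 17 ≡ 16. → (7, 16)
3P: (7, 16) + (16, 17). λ = (17 - 16)/(16 - 7) ≡ 1/9 mod 23. 9⁻¹ ≡ 18 (mod 23) since 9·18 = 162 ≡ 1, so λ ≡ 18.
  x = λ² - 7 - 16 = 324 - 23 ≡ 2; y = λ·(7 - 2) - 16 ≡ 5. → (2, 5)
4P: (2, 5) + (16, 17). λ = (17 - 5)/(16 - 2) ≡ 12/14 mod 23. 14⁻¹ ≡ 5 (mod 23) since 14·5 = 70 ≡ 1, so λ ≡ 14.
  x = λ² - 2 - 16 = 196 - 18 ≡ 17; y = λ·(2 - 17) - 5 ≡ 15. → (17, 15)
5P: (17, 15) + (16, 17). λ = (17 - 15)/(16 - 17) ≡ 2/22 mod 23. 22⁻¹ ≡ 22 (mod 23), so λ ≡ 21.
  x = λ² - 17 - 16 = 441 - 33 ≡ 17; y = λ·(17 - 17) - 15 ≡ 8. → (17, 8)
6P: (17, 8) + (16, 17). λ = (17 - 8)/(16 - 17) ≡ 9/22 mod 23. 22⁻¹ ≡ 22 (mod 23), so λ ≡ 14.
  x = λ² - 17 - 16 = 196 - 33 ≡ 2; y = λ·(17 - 2) - 8 ≡ 18. → (2, 18)
7P: (2, 18) + (16, 17). λ = (17 - 18)/(16 - 2) ≡ 22/14 mod 23. 14⁻¹ ≡ 5 (mod 23) since 14·5 = 70 ≡ 1, so λ ≡ 18.
  x = λ² - 2 - 16 = 324 - 18 ≡ 7; y = λ·(2 - 7) - 18 ≡ 7. → (7, 7)
8P: (7, 7) + (16, 17). λ = (17 - 7)/(16 - 7) ≡ 10/9 mod 23. 9⁻¹ ≡ 18 (mod 23), so λ ≡ 19.
  x = λ² - 7 - 16 = 361 - 23 ≡ 16; y = λ·(7 - 16) - 7 ≡ 6. → (16, 6)
9P: (16, 6) + (16, 17): same x and y₁ ≡ -y₂, so the sum is O.
9P = O, so the order is 9.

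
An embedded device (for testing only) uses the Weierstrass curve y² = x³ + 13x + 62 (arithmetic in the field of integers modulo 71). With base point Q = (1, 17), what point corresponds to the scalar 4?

Repeated addition: build up to 4Q.
2Q: tangent at (1, 17): λ = (3·1² + 13)/(2·17) ≡ 16/34. 34⁻¹ ≡ 23 (mod 71), so λ ≡ 16·23 ≡ 13.
  x = λ² - 1 - 1 = 169 - 2 ≡ 25; y = λ·(1 - 25) - 17 ≡ 26. → (25, 26)
3Q: (25, 26) + (1, 17). λ = (17 - 26)/(1 - 25) ≡ 62/47 mod 71. 47⁻¹ ≡ 68 (mod 71), so λ ≡ 27.
  x = λ² - 25 - 1 = 729 - 26 ≡ 64; y = λ·(25 - 64) - 26 ≡ 57. → (64, 57)
4Q: (64, 57) + (1, 17). λ = (17 - 57)/(1 - 64) ≡ 31/8 mod 71. 8⁻¹ ≡ 9 (mod 71), so λ ≡ 66.
  x = λ² - 64 - 1 = 4356 - 65 ≡ 31; y = λ·(64 - 31) - 57 ≡ 62. → (31, 62)

(31, 62)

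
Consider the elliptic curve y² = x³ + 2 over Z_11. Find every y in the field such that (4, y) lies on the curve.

x³ + 0x + 2 = 66 ≡ 0 (mod 11).
Only y = 0 satisfies y² ≡ 0.

0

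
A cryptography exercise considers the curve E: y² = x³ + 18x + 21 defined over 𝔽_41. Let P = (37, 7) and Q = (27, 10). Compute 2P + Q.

(39, 31)

First 2P:
Repeated addition: build up to 2P.
2P: tangent at (37, 7): λ = (3·37² + 18)/(2·7) ≡ 25/14. 14⁻¹ ≡ 3 (mod 41) since 14·3 = 42 ≡ 1, so λ ≡ 25·3 ≡ 34.
  x = λ² - 37 - 37 = 1156 - 74 ≡ 16; y = λ·(37 - 16) - 7 ≡ 10. → (16, 10)
2P = (16, 10).
Finally 2P + Q:
(16, 10) + (27, 10). λ = (10 - 10)/(27 - 16) ≡ 0/11 mod 41. 11⁻¹ ≡ 15 (mod 41), so λ ≡ 0.
  x = λ² - 16 - 27 = 0 - 43 ≡ 39; y = λ·(16 - 39) - 10 ≡ 31. → (39, 31)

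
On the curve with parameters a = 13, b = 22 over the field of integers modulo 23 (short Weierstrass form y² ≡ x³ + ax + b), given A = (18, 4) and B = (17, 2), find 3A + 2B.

(1, 17)

First 3A:
Repeated addition: build up to 3A.
2A: tangent at (18, 4): λ = (3·18² + 13)/(2·4) ≡ 19/8. 8⁻¹ ≡ 3 (mod 23), so λ ≡ 19·3 ≡ 11.
  x = λ² - 18 - 18 = 121 - 36 ≡ 16; y = λ·(18 - 16) - 4 ≡ 18. → (16, 18)
3A: (16, 18) + (18, 4). λ = (4 - 18)/(18 - 16) ≡ 9/2 mod 23. 2⁻¹ ≡ 12 (mod 23) since 2·12 = 24 ≡ 1, so λ ≡ 16.
  x = λ² - 16 - 18 = 256 - 34 ≡ 15; y = λ·(16 - 15) - 18 ≡ 21. → (15, 21)
3A = (15, 21).
Next 2B:
Repeated addition: build up to 2B.
2B: tangent at (17, 2): λ = (3·17² + 13)/(2·2) ≡ 6/4. 4⁻¹ ≡ 6 (mod 23) since 4·6 = 24 ≡ 1, so λ ≡ 6·6 ≡ 13.
  x = λ² - 17 - 17 = 169 - 34 ≡ 20; y = λ·(17 - 20) - 2 ≡ 5. → (20, 5)
2B = (20, 5).
Finally 3A + 2B:
(15, 21) + (20, 5). λ = (5 - 21)/(20 - 15) ≡ 7/5 mod 23. 5⁻¹ ≡ 14 (mod 23), so λ ≡ 6.
  x = λ² - 15 - 20 = 36 - 35 ≡ 1; y = λ·(15 - 1) - 21 ≡ 17. → (1, 17)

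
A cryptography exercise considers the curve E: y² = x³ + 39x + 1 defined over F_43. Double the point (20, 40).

(0, 1)

tangent at (20, 40): λ = (3·20² + 39)/(2·40) ≡ 35/37. 37⁻¹ ≡ 7 (mod 43), so λ ≡ 35·7 ≡ 30.
  x = λ² - 20 - 20 = 900 - 40 ≡ 0; y = λ·(20 - 0) - 40 ≡ 1. → (0, 1)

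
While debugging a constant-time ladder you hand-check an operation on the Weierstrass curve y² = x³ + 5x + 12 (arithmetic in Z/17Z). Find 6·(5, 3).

(5, 14)

Write Q = (5, 3).
Double-and-add on 6 = (110)₂. Start with Q = (5, 3) for the leading 1-bit.
double: tangent at (5, 3): λ = (3·5² + 5)/(2·3) ≡ 12/6. 6⁻¹ ≡ 3 (mod 17), so λ ≡ 12·3 ≡ 2.
  x = λ² - 5 - 5 = 4 - 10 ≡ 11; y = λ·(5 - 11) - 3 ≡ 2. → (11, 2)
add Q: (11, 2) + (5, 3). λ = (3 - 2)/(5 - 11) ≡ 1/11 mod 17. 11⁻¹ ≡ 14 (mod 17), so λ ≡ 14.
  x = λ² - 11 - 5 = 196 - 16 ≡ 10; y = λ·(11 - 10) - 2 ≡ 12. → (10, 12)
double: tangent at (10, 12): λ = (3·10² + 5)/(2·12) ≡ 16/7. 7⁻¹ ≡ 5 (mod 17), so λ ≡ 16·5 ≡ 12.
  x = λ² - 10 - 10 = 144 - 20 ≡ 5; y = λ·(10 - 5) - 12 ≡ 14. → (5, 14)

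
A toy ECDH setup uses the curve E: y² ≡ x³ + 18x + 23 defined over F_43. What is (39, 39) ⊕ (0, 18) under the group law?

(2, 14)

(39, 39) + (0, 18). λ = (18 - 39)/(0 - 39) ≡ 22/4 mod 43. 4⁻¹ ≡ 11 (mod 43), so λ ≡ 27.
  x = λ² - 39 - 0 = 729 - 39 ≡ 2; y = λ·(39 - 2) - 39 ≡ 14. → (2, 14)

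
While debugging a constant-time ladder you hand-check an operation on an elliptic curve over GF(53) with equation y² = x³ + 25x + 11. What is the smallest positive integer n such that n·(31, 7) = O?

3

2P: tangent at (31, 7): λ = (3·31² + 25)/(2·7) ≡ 46/14. 14⁻¹ ≡ 19 (mod 53), so λ ≡ 46·19 ≡ 26.
  x = λ² - 31 - 31 = 676 - 62 ≡ 31; y = λ·(31 - 31) - 7 ≡ 46. → (31, 46)
3P: (31, 46) + (31, 7): same x and y₁ ≡ -y₂, so the sum is O.
3P = O, so the order is 3.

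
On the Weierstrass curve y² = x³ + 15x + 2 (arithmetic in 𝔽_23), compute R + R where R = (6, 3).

tangent at (6, 3): λ = (3·6² + 15)/(2·3) ≡ 8/6. 6⁻¹ ≡ 4 (mod 23), so λ ≡ 8·4 ≡ 9.
  x = λ² - 6 - 6 = 81 - 12 ≡ 0; y = λ·(6 - 0) - 3 ≡ 5. → (0, 5)

(0, 5)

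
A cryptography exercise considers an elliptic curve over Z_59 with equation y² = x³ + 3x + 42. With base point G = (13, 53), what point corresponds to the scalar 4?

(55, 5)

Repeated addition: build up to 4G.
2G: tangent at (13, 53): λ = (3·13² + 3)/(2·53) ≡ 38/47. 47⁻¹ ≡ 54 (mod 59), so λ ≡ 38·54 ≡ 46.
  x = λ² - 13 - 13 = 2116 - 26 ≡ 25; y = λ·(13 - 25) - 53 ≡ 44. → (25, 44)
3G: (25, 44) + (13, 53). λ = (53 - 44)/(13 - 25) ≡ 9/47 mod 59. 47⁻¹ ≡ 54 (mod 59) since 47·54 = 2538 ≡ 1, so λ ≡ 14.
  x = λ² - 25 - 13 = 196 - 38 ≡ 40; y = λ·(25 - 40) - 44 ≡ 41. → (40, 41)
4G: (40, 41) + (13, 53). λ = (53 - 41)/(13 - 40) ≡ 12/32 mod 59. 32⁻¹ ≡ 24 (mod 59) since 32·24 = 768 ≡ 1, so λ ≡ 52.
  x = λ² - 40 - 13 = 2704 - 53 ≡ 55; y = λ·(40 - 55) - 41 ≡ 5. → (55, 5)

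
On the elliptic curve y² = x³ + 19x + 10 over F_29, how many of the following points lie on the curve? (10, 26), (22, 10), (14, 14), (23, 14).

(10, 26): 26² ≡ 9, rhs ≡ 11 → off.
(22, 10): 10² ≡ 13, rhs ≡ 27 → off.
(14, 14): 14² ≡ 22, rhs ≡ 4 → off.
(23, 14): 14² ≡ 22, rhs ≡ 28 → off.

0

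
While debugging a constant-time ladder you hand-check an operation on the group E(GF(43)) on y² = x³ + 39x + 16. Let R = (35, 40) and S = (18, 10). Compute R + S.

(35, 40) + (18, 10). λ = (10 - 40)/(18 - 35) ≡ 13/26 mod 43. 26⁻¹ ≡ 5 (mod 43), so λ ≡ 22.
  x = λ² - 35 - 18 = 484 - 53 ≡ 1; y = λ·(35 - 1) - 40 ≡ 20. → (1, 20)

(1, 20)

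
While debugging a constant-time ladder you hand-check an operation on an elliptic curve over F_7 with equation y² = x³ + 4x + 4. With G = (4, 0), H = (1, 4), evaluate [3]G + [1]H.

(3, 1)

First 3G:
Repeated addition: build up to 3G.
2G: (4, 0) + (4, 0): same x and y₁ ≡ -y₂, so the sum is O.
3G: O + (4, 0) = (4, 0) (identity).
3G = (4, 0).
Finally 3G + H:
(4, 0) + (1, 4). λ = (4 - 0)/(1 - 4) ≡ 4/4 mod 7. 4⁻¹ ≡ 2 (mod 7), so λ ≡ 1.
  x = λ² - 4 - 1 = 1 - 5 ≡ 3; y = λ·(4 - 3) - 0 ≡ 1. → (3, 1)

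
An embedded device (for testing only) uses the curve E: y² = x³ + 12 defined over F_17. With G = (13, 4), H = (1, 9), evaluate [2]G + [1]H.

(4, 12)

First 2G:
Repeated addition: build up to 2G.
2G: tangent at (13, 4): λ = (3·13² + 0)/(2·4) ≡ 14/8. 8⁻¹ ≡ 15 (mod 17), so λ ≡ 14·15 ≡ 6.
  x = λ² - 13 - 13 = 36 - 26 ≡ 10; y = λ·(13 - 10) - 4 ≡ 14. → (10, 14)
2G = (10, 14).
Finally 2G + H:
(10, 14) + (1, 9). λ = (9 - 14)/(1 - 10) ≡ 12/8 mod 17. 8⁻¹ ≡ 15 (mod 17), so λ ≡ 10.
  x = λ² - 10 - 1 = 100 - 11 ≡ 4; y = λ·(10 - 4) - 14 ≡ 12. → (4, 12)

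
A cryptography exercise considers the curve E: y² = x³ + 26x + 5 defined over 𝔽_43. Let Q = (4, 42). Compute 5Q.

(20, 21)

Double-and-add on 5 = (101)₂. Start with Q = (4, 42) for the leading 1-bit.
double: tangent at (4, 42): λ = (3·4² + 26)/(2·42) ≡ 31/41. 41⁻¹ ≡ 21 (mod 43), so λ ≡ 31·21 ≡ 6.
  x = λ² - 4 - 4 = 36 - 8 ≡ 28; y = λ·(4 - 28) - 42 ≡ 29. → (28, 29)
double: tangent at (28, 29): λ = (3·28² + 26)/(2·29) ≡ 13/15. 15⁻¹ ≡ 23 (mod 43), so λ ≡ 13·23 ≡ 41.
  x = λ² - 28 - 28 = 1681 - 56 ≡ 34; y = λ·(28 - 34) - 29 ≡ 26. → (34, 26)
add Q: (34, 26) + (4, 42). λ = (42 - 26)/(4 - 34) ≡ 16/13 mod 43. 13⁻¹ ≡ 10 (mod 43), so λ ≡ 31.
  x = λ² - 34 - 4 = 961 - 38 ≡ 20; y = λ·(34 - 20) - 26 ≡ 21. → (20, 21)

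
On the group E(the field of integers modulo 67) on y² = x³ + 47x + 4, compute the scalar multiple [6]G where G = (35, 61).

(32, 21)

Double-and-add on 6 = (110)₂. Start with G = (35, 61) for the leading 1-bit.
double: tangent at (35, 61): λ = (3·35² + 47)/(2·61) ≡ 37/55. 55⁻¹ ≡ 39 (mod 67), so λ ≡ 37·39 ≡ 36.
  x = λ² - 35 - 35 = 1296 - 70 ≡ 20; y = λ·(35 - 20) - 61 ≡ 10. → (20, 10)
add G: (20, 10) + (35, 61). λ = (61 - 10)/(35 - 20) ≡ 51/15 mod 67. 15⁻¹ ≡ 9 (mod 67), so λ ≡ 57.
  x = λ² - 20 - 35 = 3249 - 55 ≡ 45; y = λ·(20 - 45) - 10 ≡ 39. → (45, 39)
double: tangent at (45, 39): λ = (3·45² + 47)/(2·39) ≡ 25/11. 11⁻¹ ≡ 61 (mod 67), so λ ≡ 25·61 ≡ 51.
  x = λ² - 45 - 45 = 2601 - 90 ≡ 32; y = λ·(45 - 32) - 39 ≡ 21. → (32, 21)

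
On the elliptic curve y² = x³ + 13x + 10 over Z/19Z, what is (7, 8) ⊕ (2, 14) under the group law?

(7, 8) + (2, 14). λ = (14 - 8)/(2 - 7) ≡ 6/14 mod 19. 14⁻¹ ≡ 15 (mod 19) since 14·15 = 210 ≡ 1, so λ ≡ 14.
  x = λ² - 7 - 2 = 196 - 9 ≡ 16; y = λ·(7 - 16) - 8 ≡ 18. → (16, 18)

(16, 18)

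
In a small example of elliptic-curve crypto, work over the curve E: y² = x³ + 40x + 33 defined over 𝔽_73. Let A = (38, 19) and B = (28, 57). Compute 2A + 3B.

First 2A:
Repeated addition: build up to 2A.
2A: tangent at (38, 19): λ = (3·38² + 40)/(2·19) ≡ 65/38. 38⁻¹ ≡ 25 (mod 73), so λ ≡ 65·25 ≡ 19.
  x = λ² - 38 - 38 = 361 - 76 ≡ 66; y = λ·(38 - 66) - 19 ≡ 33. → (66, 33)
2A = (66, 33).
Next 3B:
Repeated addition: build up to 3B.
2B: tangent at (28, 57): λ = (3·28² + 40)/(2·57) ≡ 56/41. 41⁻¹ ≡ 57 (mod 73), so λ ≡ 56·57 ≡ 53.
  x = λ² - 28 - 28 = 2809 - 56 ≡ 52; y = λ·(28 - 52) - 57 ≡ 58. → (52, 58)
3B: (52, 58) + (28, 57). λ = (57 - 58)/(28 - 52) ≡ 72/49 mod 73. 49⁻¹ ≡ 3 (mod 73), so λ ≡ 70.
  x = λ² - 52 - 28 = 4900 - 80 ≡ 2; y = λ·(52 - 2) - 58 ≡ 11. → (2, 11)
3B = (2, 11).
Finally 2A + 3B:
(66, 33) + (2, 11). λ = (11 - 33)/(2 - 66) ≡ 51/9 mod 73. 9⁻¹ ≡ 65 (mod 73), so λ ≡ 30.
  x = λ² - 66 - 2 = 900 - 68 ≡ 29; y = λ·(66 - 29) - 33 ≡ 55. → (29, 55)

(29, 55)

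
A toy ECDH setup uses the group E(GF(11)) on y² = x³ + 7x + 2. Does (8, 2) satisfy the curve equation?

no

y² = 2² ≡ 4; x³ + 7x + 2 = 570 ≡ 9 (mod 11). 4 ≠ 9.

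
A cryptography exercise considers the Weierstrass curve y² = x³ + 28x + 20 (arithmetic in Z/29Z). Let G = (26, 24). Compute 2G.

(0, 7)

tangent at (26, 24): λ = (3·26² + 28)/(2·24) ≡ 26/19. 19⁻¹ ≡ 26 (mod 29), so λ ≡ 26·26 ≡ 9.
  x = λ² - 26 - 26 = 81 - 52 ≡ 0; y = λ·(26 - 0) - 24 ≡ 7. → (0, 7)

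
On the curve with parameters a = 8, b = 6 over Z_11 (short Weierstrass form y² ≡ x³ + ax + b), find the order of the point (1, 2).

2P: tangent at (1, 2): λ = (3·1² + 8)/(2·2) ≡ 0/4. 4⁻¹ ≡ 3 (mod 11) since 4·3 = 12 ≡ 1, so λ ≡ 0·3 ≡ 0.
  x = λ² - 1 - 1 = 0 - 2 ≡ 9; y = λ·(1 - 9) - 2 ≡ 9. → (9, 9)
3P: (9, 9) + (1, 2). λ = (2 - 9)/(1 - 9) ≡ 4/3 mod 11. 3⁻¹ ≡ 4 (mod 11), so λ ≡ 5.
  x = λ² - 9 - 1 = 25 - 10 ≡ 4; y = λ·(9 - 4) - 9 ≡ 5. → (4, 5)
4P: (4, 5) + (1, 2). λ = (2 - 5)/(1 - 4) ≡ 8/8 mod 11. 8⁻¹ ≡ 7 (mod 11), so λ ≡ 1.
  x = λ² - 4 - 1 = 1 - 5 ≡ 7; y = λ·(4 - 7) - 5 ≡ 3. → (7, 3)
5P: (7, 3) + (1, 2). λ = (2 - 3)/(1 - 7) ≡ 10/5 mod 11. 5⁻¹ ≡ 9 (mod 11), so λ ≡ 2.
  x = λ² - 7 - 1 = 4 - 8 ≡ 7; y = λ·(7 - 7) - 3 ≡ 8. → (7, 8)
6P: (7, 8) + (1, 2). λ = (2 - 8)/(1 - 7) ≡ 5/5 mod 11. 5⁻¹ ≡ 9 (mod 11) since 5·9 = 45 ≡ 1, so λ ≡ 1.
  x = λ² - 7 - 1 = 1 - 8 ≡ 4; y = λ·(7 - 4) - 8 ≡ 6. → (4, 6)
7P: (4, 6) + (1, 2). λ = (2 - 6)/(1 - 4) ≡ 7/8 mod 11. 8⁻¹ ≡ 7 (mod 11) since 8·7 = 56 ≡ 1, so λ ≡ 5.
  x = λ² - 4 - 1 = 25 - 5 ≡ 9; y = λ·(4 - 9) - 6 ≡ 2. → (9, 2)
8P: (9, 2) + (1, 2). λ = (2 - 2)/(1 - 9) ≡ 0/3 mod 11. 3⁻¹ ≡ 4 (mod 11), so λ ≡ 0.
  x = λ² - 9 - 1 = 0 - 10 ≡ 1; y = λ·(9 - 1) - 2 ≡ 9. → (1, 9)
9P: (1, 9) + (1, 2): same x and y₁ ≡ -y₂, so the sum is O.
9P = O, so the order is 9.

9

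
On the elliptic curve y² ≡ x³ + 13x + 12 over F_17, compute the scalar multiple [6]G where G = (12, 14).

Repeated addition: build up to 6G.
2G: tangent at (12, 14): λ = (3·12² + 13)/(2·14) ≡ 3/11. 11⁻¹ ≡ 14 (mod 17) since 11·14 = 154 ≡ 1, so λ ≡ 3·14 ≡ 8.
  x = λ² - 12 - 12 = 64 - 24 ≡ 6; y = λ·(12 - 6) - 14 ≡ 0. → (6, 0)
3G: (6, 0) + (12, 14). λ = (14 - 0)/(12 - 6) ≡ 14/6 mod 17. 6⁻¹ ≡ 3 (mod 17), so λ ≡ 8.
  x = λ² - 6 - 12 = 64 - 18 ≡ 12; y = λ·(6 - 12) - 0 ≡ 3. → (12, 3)
4G: (12, 3) + (12, 14): same x and y₁ ≡ -y₂, so the sum is 𝒪.
5G: 𝒪 + (12, 14) = (12, 14) (identity).
6G: tangent at (12, 14): λ = (3·12² + 13)/(2·14) ≡ 3/11. 11⁻¹ ≡ 14 (mod 17) since 11·14 = 154 ≡ 1, so λ ≡ 3·14 ≡ 8.
  x = λ² - 12 - 12 = 64 - 24 ≡ 6; y = λ·(12 - 6) - 14 ≡ 0. → (6, 0)

(6, 0)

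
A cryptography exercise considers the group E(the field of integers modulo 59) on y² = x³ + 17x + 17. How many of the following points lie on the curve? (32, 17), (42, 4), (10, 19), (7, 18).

(32, 17): 17² ≡ 53, rhs ≡ 53 → on.
(42, 4): 4² ≡ 16, rhs ≡ 7 → off.
(10, 19): 19² ≡ 7, rhs ≡ 7 → on.
(7, 18): 18² ≡ 29, rhs ≡ 7 → off.

2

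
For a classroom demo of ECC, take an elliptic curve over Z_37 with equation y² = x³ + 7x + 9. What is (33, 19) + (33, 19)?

tangent at (33, 19): λ = (3·33² + 7)/(2·19) ≡ 18/1. 1⁻¹ ≡ 1 (mod 37) since 1·1 = 1 ≡ 1, so λ ≡ 18·1 ≡ 18.
  x = λ² - 33 - 33 = 324 - 66 ≡ 36; y = λ·(33 - 36) - 19 ≡ 1. → (36, 1)

(36, 1)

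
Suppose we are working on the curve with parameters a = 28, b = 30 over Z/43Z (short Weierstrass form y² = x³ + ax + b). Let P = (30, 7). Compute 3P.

(1, 39)

Repeated addition: build up to 3P.
2P: tangent at (30, 7): λ = (3·30² + 28)/(2·7) ≡ 19/14. 14⁻¹ ≡ 40 (mod 43), so λ ≡ 19·40 ≡ 29.
  x = λ² - 30 - 30 = 841 - 60 ≡ 7; y = λ·(30 - 7) - 7 ≡ 15. → (7, 15)
3P: (7, 15) + (30, 7). λ = (7 - 15)/(30 - 7) ≡ 35/23 mod 43. 23⁻¹ ≡ 15 (mod 43) since 23·15 = 345 ≡ 1, so λ ≡ 9.
  x = λ² - 7 - 30 = 81 - 37 ≡ 1; y = λ·(7 - 1) - 15 ≡ 39. → (1, 39)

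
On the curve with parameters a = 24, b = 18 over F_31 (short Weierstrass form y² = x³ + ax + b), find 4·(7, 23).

(20, 2)

Write P = (7, 23).
Double-and-add on 4 = (100)₂. Start with P = (7, 23) for the leading 1-bit.
double: tangent at (7, 23): λ = (3·7² + 24)/(2·23) ≡ 16/15. 15⁻¹ ≡ 29 (mod 31), so λ ≡ 16·29 ≡ 30.
  x = λ² - 7 - 7 = 900 - 14 ≡ 18; y = λ·(7 - 18) - 23 ≡ 19. → (18, 19)
double: tangent at (18, 19): λ = (3·18² + 24)/(2·19) ≡ 4/7. 7⁻¹ ≡ 9 (mod 31), so λ ≡ 4·9 ≡ 5.
  x = λ² - 18 - 18 = 25 - 36 ≡ 20; y = λ·(18 - 20) - 19 ≡ 2. → (20, 2)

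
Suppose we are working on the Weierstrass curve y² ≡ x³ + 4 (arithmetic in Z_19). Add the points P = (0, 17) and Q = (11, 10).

(15, 15)

(0, 17) + (11, 10). λ = (10 - 17)/(11 - 0) ≡ 12/11 mod 19. 11⁻¹ ≡ 7 (mod 19), so λ ≡ 8.
  x = λ² - 0 - 11 = 64 - 11 ≡ 15; y = λ·(0 - 15) - 17 ≡ 15. → (15, 15)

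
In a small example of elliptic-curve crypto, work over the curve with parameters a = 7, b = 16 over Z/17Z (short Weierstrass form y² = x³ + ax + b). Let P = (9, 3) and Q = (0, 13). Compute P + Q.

(9, 3) + (0, 13). λ = (13 - 3)/(0 - 9) ≡ 10/8 mod 17. 8⁻¹ ≡ 15 (mod 17) since 8·15 = 120 ≡ 1, so λ ≡ 14.
  x = λ² - 9 - 0 = 196 - 9 ≡ 0; y = λ·(9 - 0) - 3 ≡ 4. → (0, 4)

(0, 4)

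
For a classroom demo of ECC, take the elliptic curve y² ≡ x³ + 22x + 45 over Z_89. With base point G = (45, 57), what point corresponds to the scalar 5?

Double-and-add on 5 = (101)₂. Start with G = (45, 57) for the leading 1-bit.
double: tangent at (45, 57): λ = (3·45² + 22)/(2·57) ≡ 45/25. 25⁻¹ ≡ 57 (mod 89), so λ ≡ 45·57 ≡ 73.
  x = λ² - 45 - 45 = 5329 - 90 ≡ 77; y = λ·(45 - 77) - 57 ≡ 10. → (77, 10)
double: tangent at (77, 10): λ = (3·77² + 22)/(2·10) ≡ 9/20. 20⁻¹ ≡ 49 (mod 89), so λ ≡ 9·49 ≡ 85.
  x = λ² - 77 - 77 = 7225 - 154 ≡ 40; y = λ·(77 - 40) - 10 ≡ 20. → (40, 20)
add G: (40, 20) + (45, 57). λ = (57 - 20)/(45 - 40) ≡ 37/5 mod 89. 5⁻¹ ≡ 18 (mod 89), so λ ≡ 43.
  x = λ² - 40 - 45 = 1849 - 85 ≡ 73; y = λ·(40 - 73) - 20 ≡ 74. → (73, 74)

(73, 74)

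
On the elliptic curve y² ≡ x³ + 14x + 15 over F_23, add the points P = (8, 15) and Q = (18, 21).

(8, 15) + (18, 21). λ = (21 - 15)/(18 - 8) ≡ 6/10 mod 23. 10⁻¹ ≡ 7 (mod 23) since 10·7 = 70 ≡ 1, so λ ≡ 19.
  x = λ² - 8 - 18 = 361 - 26 ≡ 13; y = λ·(8 - 13) - 15 ≡ 5. → (13, 5)

(13, 5)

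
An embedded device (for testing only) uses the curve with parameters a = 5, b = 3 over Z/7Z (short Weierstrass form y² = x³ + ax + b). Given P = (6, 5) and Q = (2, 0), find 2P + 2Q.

First 2P:
Repeated addition: build up to 2P.
2P: tangent at (6, 5): λ = (3·6² + 5)/(2·5) ≡ 1/3. 3⁻¹ ≡ 5 (mod 7), so λ ≡ 1·5 ≡ 5.
  x = λ² - 6 - 6 = 25 - 12 ≡ 6; y = λ·(6 - 6) - 5 ≡ 2. → (6, 2)
2P = (6, 2).
Next 2Q:
Repeated addition: build up to 2Q.
2Q: (2, 0) + (2, 0): same x and y₁ ≡ -y₂, so the sum is the point at infinity.
2Q = the point at infinity.
Finally 2P + 2Q:
(6, 2) + the point at infinity = (6, 2) (identity).

(6, 2)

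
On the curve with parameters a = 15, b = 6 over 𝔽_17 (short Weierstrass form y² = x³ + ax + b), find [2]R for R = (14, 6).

(14, 11)

tangent at (14, 6): λ = (3·14² + 15)/(2·6) ≡ 8/12. 12⁻¹ ≡ 10 (mod 17), so λ ≡ 8·10 ≡ 12.
  x = λ² - 14 - 14 = 144 - 28 ≡ 14; y = λ·(14 - 14) - 6 ≡ 11. → (14, 11)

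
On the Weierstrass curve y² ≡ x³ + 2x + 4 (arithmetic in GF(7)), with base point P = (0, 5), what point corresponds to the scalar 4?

(3, 4)

Double-and-add on 4 = (100)₂. Start with P = (0, 5) for the leading 1-bit.
double: tangent at (0, 5): λ = (3·0² + 2)/(2·5) ≡ 2/3. 3⁻¹ ≡ 5 (mod 7), so λ ≡ 2·5 ≡ 3.
  x = λ² - 0 - 0 = 9 - 0 ≡ 2; y = λ·(0 - 2) - 5 ≡ 3. → (2, 3)
double: tangent at (2, 3): λ = (3·2² + 2)/(2·3) ≡ 0/6. 6⁻¹ ≡ 6 (mod 7) since 6·6 = 36 ≡ 1, so λ ≡ 0·6 ≡ 0.
  x = λ² - 2 - 2 = 0 - 4 ≡ 3; y = λ·(2 - 3) - 3 ≡ 4. → (3, 4)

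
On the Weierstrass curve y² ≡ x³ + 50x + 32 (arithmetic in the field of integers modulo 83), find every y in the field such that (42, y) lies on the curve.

x³ + 50x + 32 = 76220 ≡ 26 (mod 83).
Square roots of 26 mod 83: 21 and 62 (since 21² = 441 ≡ 26).

21, 62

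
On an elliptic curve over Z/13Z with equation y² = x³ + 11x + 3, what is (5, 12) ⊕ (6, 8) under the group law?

(5, 1)

(5, 12) + (6, 8). λ = (8 - 12)/(6 - 5) ≡ 9/1 mod 13. 1⁻¹ ≡ 1 (mod 13) since 1·1 = 1 ≡ 1, so λ ≡ 9.
  x = λ² - 5 - 6 = 81 - 11 ≡ 5; y = λ·(5 - 5) - 12 ≡ 1. → (5, 1)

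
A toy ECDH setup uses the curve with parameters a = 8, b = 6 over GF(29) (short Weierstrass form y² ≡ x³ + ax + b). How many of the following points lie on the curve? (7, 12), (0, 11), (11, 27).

2

(7, 12): 12² ≡ 28, rhs ≡ 28 → on.
(0, 11): 11² ≡ 5, rhs ≡ 6 → off.
(11, 27): 27² ≡ 4, rhs ≡ 4 → on.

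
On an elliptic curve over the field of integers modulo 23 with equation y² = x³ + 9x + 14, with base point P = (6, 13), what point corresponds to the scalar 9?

(6, 10)

Repeated addition: build up to 9P.
2P: tangent at (6, 13): λ = (3·6² + 9)/(2·13) ≡ 2/3. 3⁻¹ ≡ 8 (mod 23), so λ ≡ 2·8 ≡ 16.
  x = λ² - 6 - 6 = 256 - 12 ≡ 14; y = λ·(6 - 14) - 13 ≡ 20. → (14, 20)
3P: (14, 20) + (6, 13). λ = (13 - 20)/(6 - 14) ≡ 16/15 mod 23. 15⁻¹ ≡ 20 (mod 23) since 15·20 = 300 ≡ 1, so λ ≡ 21.
  x = λ² - 14 - 6 = 441 - 20 ≡ 7; y = λ·(14 - 7) - 20 ≡ 12. → (7, 12)
4P: (7, 12) + (6, 13). λ = (13 - 12)/(6 - 7) ≡ 1/22 mod 23. 22⁻¹ ≡ 22 (mod 23), so λ ≡ 22.
  x = λ² - 7 - 6 = 484 - 13 ≡ 11; y = λ·(7 - 11) - 12 ≡ 15. → (11, 15)
5P: (11, 15) + (6, 13). λ = (13 - 15)/(6 - 11) ≡ 21/18 mod 23. 18⁻¹ ≡ 9 (mod 23) since 18·9 = 162 ≡ 1, so λ ≡ 5.
  x = λ² - 11 - 6 = 25 - 17 ≡ 8; y = λ·(11 - 8) - 15 ≡ 0. → (8, 0)
6P: (8, 0) + (6, 13). λ = (13 - 0)/(6 - 8) ≡ 13/21 mod 23. 21⁻¹ ≡ 11 (mod 23), so λ ≡ 5.
  x = λ² - 8 - 6 = 25 - 14 ≡ 11; y = λ·(8 - 11) - 0 ≡ 8. → (11, 8)
7P: (11, 8) + (6, 13). λ = (13 - 8)/(6 - 11) ≡ 5/18 mod 23. 18⁻¹ ≡ 9 (mod 23), so λ ≡ 22.
  x = λ² - 11 - 6 = 484 - 17 ≡ 7; y = λ·(11 - 7) - 8 ≡ 11. → (7, 11)
8P: (7, 11) + (6, 13). λ = (13 - 11)/(6 - 7) ≡ 2/22 mod 23. 22⁻¹ ≡ 22 (mod 23), so λ ≡ 21.
  x = λ² - 7 - 6 = 441 - 13 ≡ 14; y = λ·(7 - 14) - 11 ≡ 3. → (14, 3)
9P: (14, 3) + (6, 13). λ = (13 - 3)/(6 - 14) ≡ 10/15 mod 23. 15⁻¹ ≡ 20 (mod 23), so λ ≡ 16.
  x = λ² - 14 - 6 = 256 - 20 ≡ 6; y = λ·(14 - 6) - 3 ≡ 10. → (6, 10)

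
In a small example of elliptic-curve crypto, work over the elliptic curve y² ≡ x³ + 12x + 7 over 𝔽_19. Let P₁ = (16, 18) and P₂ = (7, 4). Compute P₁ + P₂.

(1, 18)

(16, 18) + (7, 4). λ = (4 - 18)/(7 - 16) ≡ 5/10 mod 19. 10⁻¹ ≡ 2 (mod 19), so λ ≡ 10.
  x = λ² - 16 - 7 = 100 - 23 ≡ 1; y = λ·(16 - 1) - 18 ≡ 18. → (1, 18)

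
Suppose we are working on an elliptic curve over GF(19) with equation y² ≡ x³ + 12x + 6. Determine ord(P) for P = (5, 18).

2P: tangent at (5, 18): λ = (3·5² + 12)/(2·18) ≡ 11/17. 17⁻¹ ≡ 9 (mod 19), so λ ≡ 11·9 ≡ 4.
  x = λ² - 5 - 5 = 16 - 10 ≡ 6; y = λ·(5 - 6) - 18 ≡ 16. → (6, 16)
3P: (6, 16) + (5, 18). λ = (18 - 16)/(5 - 6) ≡ 2/18 mod 19. 18⁻¹ ≡ 18 (mod 19) since 18·18 = 324 ≡ 1, so λ ≡ 17.
  x = λ² - 6 - 5 = 289 - 11 ≡ 12; y = λ·(6 - 12) - 16 ≡ 15. → (12, 15)
4P: (12, 15) + (5, 18). λ = (18 - 15)/(5 - 12) ≡ 3/12 mod 19. 12⁻¹ ≡ 8 (mod 19) since 12·8 = 96 ≡ 1, so λ ≡ 5.
  x = λ² - 12 - 5 = 25 - 17 ≡ 8; y = λ·(12 - 8) - 15 ≡ 5. → (8, 5)
5P: (8, 5) + (5, 18). λ = (18 - 5)/(5 - 8) ≡ 13/16 mod 19. 16⁻¹ ≡ 6 (mod 19), so λ ≡ 2.
  x = λ² - 8 - 5 = 4 - 13 ≡ 10; y = λ·(8 - 10) - 5 ≡ 10. → (10, 10)
6P: (10, 10) + (5, 18). λ = (18 - 10)/(5 - 10) ≡ 8/14 mod 19. 14⁻¹ ≡ 15 (mod 19) since 14·15 = 210 ≡ 1, so λ ≡ 6.
  x = λ² - 10 - 5 = 36 - 15 ≡ 2; y = λ·(10 - 2) - 10 ≡ 0. → (2, 0)
7P: (2, 0) + (5, 18). λ = (18 - 0)/(5 - 2) ≡ 18/3 mod 19. 3⁻¹ ≡ 13 (mod 19) since 3·13 = 39 ≡ 1, so λ ≡ 6.
  x = λ² - 2 - 5 = 36 - 7 ≡ 10; y = λ·(2 - 10) - 0 ≡ 9. → (10, 9)
8P: (10, 9) + (5, 18). λ = (18 - 9)/(5 - 10) ≡ 9/14 mod 19. 14⁻¹ ≡ 15 (mod 19), so λ ≡ 2.
  x = λ² - 10 - 5 = 4 - 15 ≡ 8; y = λ·(10 - 8) - 9 ≡ 14. → (8, 14)
9P: (8, 14) + (5, 18). λ = (18 - 14)/(5 - 8) ≡ 4/16 mod 19. 16⁻¹ ≡ 6 (mod 19) since 16·6 = 96 ≡ 1, so λ ≡ 5.
  x = λ² - 8 - 5 = 25 - 13 ≡ 12; y = λ·(8 - 12) - 14 ≡ 4. → (12, 4)
10P: (12, 4) + (5, 18). λ = (18 - 4)/(5 - 12) ≡ 14/12 mod 19. 12⁻¹ ≡ 8 (mod 19), so λ ≡ 17.
  x = λ² - 12 - 5 = 289 - 17 ≡ 6; y = λ·(12 - 6) - 4 ≡ 3. → (6, 3)
11P: (6, 3) + (5, 18). λ = (18 - 3)/(5 - 6) ≡ 15/18 mod 19. 18⁻¹ ≡ 18 (mod 19) since 18·18 = 324 ≡ 1, so λ ≡ 4.
  x = λ² - 6 - 5 = 16 - 11 ≡ 5; y = λ·(6 - 5) - 3 ≡ 1. → (5, 1)
12P: (5, 1) + (5, 18): same x and y₁ ≡ -y₂, so the sum is 𝒪.
12P = 𝒪, so the order is 12.

12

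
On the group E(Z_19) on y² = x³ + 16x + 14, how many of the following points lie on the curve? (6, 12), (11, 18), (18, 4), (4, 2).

(6, 12): 12² ≡ 11, rhs ≡ 3 → off.
(11, 18): 18² ≡ 1, rhs ≡ 1 → on.
(18, 4): 4² ≡ 16, rhs ≡ 16 → on.
(4, 2): 2² ≡ 4, rhs ≡ 9 → off.

2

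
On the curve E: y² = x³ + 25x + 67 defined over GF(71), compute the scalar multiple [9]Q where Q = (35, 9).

(16, 27)

Repeated addition: build up to 9Q.
2Q: tangent at (35, 9): λ = (3·35² + 25)/(2·9) ≡ 8/18. 18⁻¹ ≡ 4 (mod 71), so λ ≡ 8·4 ≡ 32.
  x = λ² - 35 - 35 = 1024 - 70 ≡ 31; y = λ·(35 - 31) - 9 ≡ 48. → (31, 48)
3Q: (31, 48) + (35, 9). λ = (9 - 48)/(35 - 31) ≡ 32/4 mod 71. 4⁻¹ ≡ 18 (mod 71), so λ ≡ 8.
  x = λ² - 31 - 35 = 64 - 66 ≡ 69; y = λ·(31 - 69) - 48 ≡ 3. → (69, 3)
4Q: (69, 3) + (35, 9). λ = (9 - 3)/(35 - 69) ≡ 6/37 mod 71. 37⁻¹ ≡ 48 (mod 71) since 37·48 = 1776 ≡ 1, so λ ≡ 4.
  x = λ² - 69 - 35 = 16 - 104 ≡ 54; y = λ·(69 - 54) - 3 ≡ 57. → (54, 57)
5Q: (54, 57) + (35, 9). λ = (9 - 57)/(35 - 54) ≡ 23/52 mod 71. 52⁻¹ ≡ 56 (mod 71), so λ ≡ 10.
  x = λ² - 54 - 35 = 100 - 89 ≡ 11; y = λ·(54 - 11) - 57 ≡ 18. → (11, 18)
6Q: (11, 18) + (35, 9). λ = (9 - 18)/(35 - 11) ≡ 62/24 mod 71. 24⁻¹ ≡ 3 (mod 71) since 24·3 = 72 ≡ 1, so λ ≡ 44.
  x = λ² - 11 - 35 = 1936 - 46 ≡ 44; y = λ·(11 - 44) - 18 ≡ 21. → (44, 21)
7Q: (44, 21) + (35, 9). λ = (9 - 21)/(35 - 44) ≡ 59/62 mod 71. 62⁻¹ ≡ 63 (mod 71), so λ ≡ 25.
  x = λ² - 44 - 35 = 625 - 79 ≡ 49; y = λ·(44 - 49) - 21 ≡ 67. → (49, 67)
8Q: (49, 67) + (35, 9). λ = (9 - 67)/(35 - 49) ≡ 13/57 mod 71. 57⁻¹ ≡ 5 (mod 71) since 57·5 = 285 ≡ 1, so λ ≡ 65.
  x = λ² - 49 - 35 = 4225 - 84 ≡ 23; y = λ·(49 - 23) - 67 ≡ 61. → (23, 61)
9Q: (23, 61) + (35, 9). λ = (9 - 61)/(35 - 23) ≡ 19/12 mod 71. 12⁻¹ ≡ 6 (mod 71), so λ ≡ 43.
  x = λ² - 23 - 35 = 1849 - 58 ≡ 16; y = λ·(23 - 16) - 61 ≡ 27. → (16, 27)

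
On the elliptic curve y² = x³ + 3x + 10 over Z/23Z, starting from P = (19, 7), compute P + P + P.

(15, 16)

Repeated addition: build up to 3P.
2P: tangent at (19, 7): λ = (3·19² + 3)/(2·7) ≡ 5/14. 14⁻¹ ≡ 5 (mod 23) since 14·5 = 70 ≡ 1, so λ ≡ 5·5 ≡ 2.
  x = λ² - 19 - 19 = 4 - 38 ≡ 12; y = λ·(19 - 12) - 7 ≡ 7. → (12, 7)
3P: (12, 7) + (19, 7). λ = (7 - 7)/(19 - 12) ≡ 0/7 mod 23. 7⁻¹ ≡ 10 (mod 23) since 7·10 = 70 ≡ 1, so λ ≡ 0.
  x = λ² - 12 - 19 = 0 - 31 ≡ 15; y = λ·(12 - 15) - 7 ≡ 16. → (15, 16)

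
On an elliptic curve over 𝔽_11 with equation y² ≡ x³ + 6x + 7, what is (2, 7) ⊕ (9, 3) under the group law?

(2, 7) + (9, 3). λ = (3 - 7)/(9 - 2) ≡ 7/7 mod 11. 7⁻¹ ≡ 8 (mod 11), so λ ≡ 1.
  x = λ² - 2 - 9 = 1 - 11 ≡ 1; y = λ·(2 - 1) - 7 ≡ 5. → (1, 5)

(1, 5)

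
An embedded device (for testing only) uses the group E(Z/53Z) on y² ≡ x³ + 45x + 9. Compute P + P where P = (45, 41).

(10, 44)

tangent at (45, 41): λ = (3·45² + 45)/(2·41) ≡ 25/29. 29⁻¹ ≡ 11 (mod 53), so λ ≡ 25·11 ≡ 10.
  x = λ² - 45 - 45 = 100 - 90 ≡ 10; y = λ·(45 - 10) - 41 ≡ 44. → (10, 44)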